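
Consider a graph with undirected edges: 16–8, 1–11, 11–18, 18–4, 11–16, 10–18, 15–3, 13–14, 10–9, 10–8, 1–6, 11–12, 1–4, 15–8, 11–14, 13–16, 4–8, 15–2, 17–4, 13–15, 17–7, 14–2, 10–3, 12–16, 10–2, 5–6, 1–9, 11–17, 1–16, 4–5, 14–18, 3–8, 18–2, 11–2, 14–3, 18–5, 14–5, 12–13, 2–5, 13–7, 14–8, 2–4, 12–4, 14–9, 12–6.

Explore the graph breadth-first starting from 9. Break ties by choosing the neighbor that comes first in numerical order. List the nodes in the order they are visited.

Visit 9; enqueue 1, 10, 14 → queue [1, 10, 14]
Visit 1; enqueue 4, 6, 11, 16 → queue [10, 14, 4, 6, 11, 16]
Visit 10; enqueue 2, 3, 8, 18 → queue [14, 4, 6, 11, 16, 2, 3, 8, 18]
Visit 14; enqueue 5, 13 → queue [4, 6, 11, 16, 2, 3, 8, 18, 5, 13]
Visit 4; enqueue 12, 17 → queue [6, 11, 16, 2, 3, 8, 18, 5, 13, 12, 17]
Visit 6 → queue [11, 16, 2, 3, 8, 18, 5, 13, 12, 17]
Visit 11 → queue [16, 2, 3, 8, 18, 5, 13, 12, 17]
Visit 16 → queue [2, 3, 8, 18, 5, 13, 12, 17]
Visit 2; enqueue 15 → queue [3, 8, 18, 5, 13, 12, 17, 15]
Visit 3 → queue [8, 18, 5, 13, 12, 17, 15]
Visit 8 → queue [18, 5, 13, 12, 17, 15]
Visit 18 → queue [5, 13, 12, 17, 15]
Visit 5 → queue [13, 12, 17, 15]
Visit 13; enqueue 7 → queue [12, 17, 15, 7]
Visit 12 → queue [17, 15, 7]
Visit 17 → queue [15, 7]
Visit 15 → queue [7]
Visit 7 → queue []

9 1 10 14 4 6 11 16 2 3 8 18 5 13 12 17 15 7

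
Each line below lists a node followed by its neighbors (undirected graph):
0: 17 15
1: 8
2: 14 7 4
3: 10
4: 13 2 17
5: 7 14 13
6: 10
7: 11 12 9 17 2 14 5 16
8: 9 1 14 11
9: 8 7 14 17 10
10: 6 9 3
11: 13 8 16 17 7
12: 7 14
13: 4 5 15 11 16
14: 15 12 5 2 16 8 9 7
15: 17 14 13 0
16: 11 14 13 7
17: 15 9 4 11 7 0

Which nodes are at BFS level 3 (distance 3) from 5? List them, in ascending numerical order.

0, 1, 10

Level 0: 5
Level 1: 7, 13, 14
Level 2: 2, 4, 8, 9, 11, 12, 15, 16, 17
Level 3: 0, 1, 10
Level 4: 3, 6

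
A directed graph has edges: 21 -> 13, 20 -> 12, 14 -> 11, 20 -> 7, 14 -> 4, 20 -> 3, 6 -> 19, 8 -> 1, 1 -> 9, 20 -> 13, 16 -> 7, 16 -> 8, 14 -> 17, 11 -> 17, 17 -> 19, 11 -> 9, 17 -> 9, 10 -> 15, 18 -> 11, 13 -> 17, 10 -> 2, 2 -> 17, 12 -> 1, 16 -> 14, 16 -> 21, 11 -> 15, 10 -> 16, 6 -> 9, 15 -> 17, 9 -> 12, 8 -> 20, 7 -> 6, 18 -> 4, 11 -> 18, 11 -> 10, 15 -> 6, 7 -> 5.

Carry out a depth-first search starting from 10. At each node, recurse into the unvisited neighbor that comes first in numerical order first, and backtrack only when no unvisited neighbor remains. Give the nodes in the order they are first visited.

Visit 10
10 → 2
2 → 17
17 → 9
9 → 12
12 → 1
17 → 19
10 → 15
15 → 6
10 → 16
16 → 7
7 → 5
16 → 8
8 → 20
20 → 3
20 → 13
16 → 14
14 → 4
14 → 11
11 → 18
16 → 21

10 → 2 → 17 → 9 → 12 → 1 → 19 → 15 → 6 → 16 → 7 → 5 → 8 → 20 → 3 → 13 → 14 → 4 → 11 → 18 → 21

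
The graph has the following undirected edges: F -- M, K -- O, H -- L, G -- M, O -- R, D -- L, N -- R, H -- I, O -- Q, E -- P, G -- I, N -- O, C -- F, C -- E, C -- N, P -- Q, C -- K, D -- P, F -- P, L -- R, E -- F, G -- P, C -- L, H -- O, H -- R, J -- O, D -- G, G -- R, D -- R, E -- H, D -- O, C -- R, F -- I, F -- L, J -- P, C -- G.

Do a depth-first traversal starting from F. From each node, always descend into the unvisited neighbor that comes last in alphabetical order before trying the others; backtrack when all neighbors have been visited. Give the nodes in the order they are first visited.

Visit F
F → P
P → Q
Q → O
O → R
R → N
N → C
C → L
L → H
H → I
I → G
G → M
G → D
H → E
C → K
O → J

F → P → Q → O → R → N → C → L → H → I → G → M → D → E → K → J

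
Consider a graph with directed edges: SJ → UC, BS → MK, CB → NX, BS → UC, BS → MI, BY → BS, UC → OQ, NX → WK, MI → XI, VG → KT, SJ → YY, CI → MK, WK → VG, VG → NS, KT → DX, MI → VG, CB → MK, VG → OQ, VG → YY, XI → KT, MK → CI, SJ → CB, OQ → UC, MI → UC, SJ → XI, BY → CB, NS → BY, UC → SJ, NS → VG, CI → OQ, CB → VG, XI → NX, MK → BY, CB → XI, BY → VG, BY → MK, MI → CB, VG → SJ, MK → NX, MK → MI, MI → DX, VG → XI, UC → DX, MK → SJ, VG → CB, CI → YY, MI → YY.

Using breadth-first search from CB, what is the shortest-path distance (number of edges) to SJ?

2

Level 0: CB
Level 1: MK, NX, VG, XI
Level 2: BY, CI, KT, MI, NS, OQ, SJ, WK, YY
Level 3: BS, DX, UC
SJ first appears at level 2.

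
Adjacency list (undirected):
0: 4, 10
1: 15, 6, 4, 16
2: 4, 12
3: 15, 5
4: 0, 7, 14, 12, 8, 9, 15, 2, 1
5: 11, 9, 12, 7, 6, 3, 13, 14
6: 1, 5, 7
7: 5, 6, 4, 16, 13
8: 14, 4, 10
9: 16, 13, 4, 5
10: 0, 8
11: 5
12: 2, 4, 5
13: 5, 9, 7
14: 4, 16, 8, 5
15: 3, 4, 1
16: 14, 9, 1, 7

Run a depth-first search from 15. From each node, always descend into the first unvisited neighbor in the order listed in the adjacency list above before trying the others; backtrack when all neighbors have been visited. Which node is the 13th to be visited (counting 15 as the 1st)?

Visit 15
15 → 3
3 → 5
5 → 11
5 → 9
9 → 16
16 → 14
14 → 4
4 → 0
0 → 10
10 → 8
4 → 7
7 → 6
6 → 1
7 → 13
4 → 12
12 → 2

Visit order: 15, 3, 5, 11, 9, 16, 14, 4, 0, 10, 8, 7, 6, 1, 13, 12, 2

6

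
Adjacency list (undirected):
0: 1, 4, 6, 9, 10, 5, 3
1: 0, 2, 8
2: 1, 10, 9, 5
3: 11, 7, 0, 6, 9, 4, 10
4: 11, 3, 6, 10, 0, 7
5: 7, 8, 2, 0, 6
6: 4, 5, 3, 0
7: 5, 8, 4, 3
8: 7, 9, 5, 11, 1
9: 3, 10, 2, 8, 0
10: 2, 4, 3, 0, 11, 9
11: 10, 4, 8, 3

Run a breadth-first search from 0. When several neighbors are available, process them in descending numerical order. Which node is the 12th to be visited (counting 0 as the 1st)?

7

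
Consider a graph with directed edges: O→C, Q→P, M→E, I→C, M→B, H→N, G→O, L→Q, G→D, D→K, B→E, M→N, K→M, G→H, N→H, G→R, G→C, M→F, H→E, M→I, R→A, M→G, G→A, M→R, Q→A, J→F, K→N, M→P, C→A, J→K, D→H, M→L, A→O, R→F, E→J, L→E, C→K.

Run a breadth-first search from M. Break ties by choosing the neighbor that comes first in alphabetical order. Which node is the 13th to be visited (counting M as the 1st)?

Visit M; enqueue B, E, F, G, I, L, N, P, R → queue [B, E, F, G, I, L, N, P, R]
Visit B → queue [E, F, G, I, L, N, P, R]
Visit E; enqueue J → queue [F, G, I, L, N, P, R, J]
Visit F → queue [G, I, L, N, P, R, J]
Visit G; enqueue A, C, D, H, O → queue [I, L, N, P, R, J, A, C, D, H, O]
Visit I → queue [L, N, P, R, J, A, C, D, H, O]
Visit L; enqueue Q → queue [N, P, R, J, A, C, D, H, O, Q]
Visit N → queue [P, R, J, A, C, D, H, O, Q]
Visit P → queue [R, J, A, C, D, H, O, Q]
Visit R → queue [J, A, C, D, H, O, Q]
Visit J; enqueue K → queue [A, C, D, H, O, Q, K]
Visit A → queue [C, D, H, O, Q, K]
Visit C → queue [D, H, O, Q, K]
Visit D → queue [H, O, Q, K]
Visit H → queue [O, Q, K]
Visit O → queue [Q, K]
Visit Q → queue [K]
Visit K → queue []

Visit order: M, B, E, F, G, I, L, N, P, R, J, A, C, D, H, O, Q, K

C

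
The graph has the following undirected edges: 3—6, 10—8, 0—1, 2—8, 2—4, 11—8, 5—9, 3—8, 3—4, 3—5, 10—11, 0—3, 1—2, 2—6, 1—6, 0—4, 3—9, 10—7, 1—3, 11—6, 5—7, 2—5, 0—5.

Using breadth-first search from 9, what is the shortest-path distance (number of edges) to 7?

2

Level 0: 9
Level 1: 3, 5
Level 2: 0, 1, 2, 4, 6, 7, 8
Level 3: 10, 11
7 first appears at level 2.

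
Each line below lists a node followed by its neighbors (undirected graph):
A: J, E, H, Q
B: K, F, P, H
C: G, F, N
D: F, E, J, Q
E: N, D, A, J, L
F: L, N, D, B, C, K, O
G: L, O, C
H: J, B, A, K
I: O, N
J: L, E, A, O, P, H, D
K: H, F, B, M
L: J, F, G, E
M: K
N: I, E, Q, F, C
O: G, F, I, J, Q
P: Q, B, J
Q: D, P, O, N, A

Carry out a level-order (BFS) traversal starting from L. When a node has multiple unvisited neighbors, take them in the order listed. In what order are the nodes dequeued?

Visit L; enqueue J, F, G, E → queue [J, F, G, E]
Visit J; enqueue A, O, P, H, D → queue [F, G, E, A, O, P, H, D]
Visit F; enqueue N, B, C, K → queue [G, E, A, O, P, H, D, N, B, C, K]
Visit G → queue [E, A, O, P, H, D, N, B, C, K]
Visit E → queue [A, O, P, H, D, N, B, C, K]
Visit A; enqueue Q → queue [O, P, H, D, N, B, C, K, Q]
Visit O; enqueue I → queue [P, H, D, N, B, C, K, Q, I]
Visit P → queue [H, D, N, B, C, K, Q, I]
Visit H → queue [D, N, B, C, K, Q, I]
Visit D → queue [N, B, C, K, Q, I]
Visit N → queue [B, C, K, Q, I]
Visit B → queue [C, K, Q, I]
Visit C → queue [K, Q, I]
Visit K; enqueue M → queue [Q, I, M]
Visit Q → queue [I, M]
Visit I → queue [M]
Visit M → queue []

L → J → F → G → E → A → O → P → H → D → N → B → C → K → Q → I → M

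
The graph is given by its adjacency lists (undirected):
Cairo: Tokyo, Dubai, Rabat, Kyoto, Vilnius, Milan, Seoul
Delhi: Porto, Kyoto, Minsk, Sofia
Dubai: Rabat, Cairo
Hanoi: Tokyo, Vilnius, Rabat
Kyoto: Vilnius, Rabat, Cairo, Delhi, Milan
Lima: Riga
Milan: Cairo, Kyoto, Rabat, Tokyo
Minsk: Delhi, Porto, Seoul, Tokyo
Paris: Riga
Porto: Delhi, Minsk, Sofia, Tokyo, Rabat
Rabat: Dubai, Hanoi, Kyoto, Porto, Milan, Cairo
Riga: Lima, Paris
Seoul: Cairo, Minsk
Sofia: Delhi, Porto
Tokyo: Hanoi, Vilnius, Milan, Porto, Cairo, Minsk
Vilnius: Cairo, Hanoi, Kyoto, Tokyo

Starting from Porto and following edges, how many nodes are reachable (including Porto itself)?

BFS from Porto visits: Porto, Delhi, Minsk, Sofia, Tokyo, Rabat, Kyoto, Seoul, Hanoi, Vilnius, Milan, Cairo, Dubai
Reachable nodes: 13 of 16 total.

13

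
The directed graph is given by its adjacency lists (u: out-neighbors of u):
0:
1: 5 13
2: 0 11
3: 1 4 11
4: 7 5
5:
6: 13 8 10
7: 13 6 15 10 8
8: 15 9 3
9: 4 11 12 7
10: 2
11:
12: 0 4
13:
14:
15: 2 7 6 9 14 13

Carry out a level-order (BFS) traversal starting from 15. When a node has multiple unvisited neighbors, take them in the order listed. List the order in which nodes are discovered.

Visit 15; enqueue 2, 7, 6, 9, 14, 13 → queue [2, 7, 6, 9, 14, 13]
Visit 2; enqueue 0, 11 → queue [7, 6, 9, 14, 13, 0, 11]
Visit 7; enqueue 10, 8 → queue [6, 9, 14, 13, 0, 11, 10, 8]
Visit 6 → queue [9, 14, 13, 0, 11, 10, 8]
Visit 9; enqueue 4, 12 → queue [14, 13, 0, 11, 10, 8, 4, 12]
Visit 14 → queue [13, 0, 11, 10, 8, 4, 12]
Visit 13 → queue [0, 11, 10, 8, 4, 12]
Visit 0 → queue [11, 10, 8, 4, 12]
Visit 11 → queue [10, 8, 4, 12]
Visit 10 → queue [8, 4, 12]
Visit 8; enqueue 3 → queue [4, 12, 3]
Visit 4; enqueue 5 → queue [12, 3, 5]
Visit 12 → queue [3, 5]
Visit 3; enqueue 1 → queue [5, 1]
Visit 5 → queue [1]
Visit 1 → queue []

15, 2, 7, 6, 9, 14, 13, 0, 11, 10, 8, 4, 12, 3, 5, 1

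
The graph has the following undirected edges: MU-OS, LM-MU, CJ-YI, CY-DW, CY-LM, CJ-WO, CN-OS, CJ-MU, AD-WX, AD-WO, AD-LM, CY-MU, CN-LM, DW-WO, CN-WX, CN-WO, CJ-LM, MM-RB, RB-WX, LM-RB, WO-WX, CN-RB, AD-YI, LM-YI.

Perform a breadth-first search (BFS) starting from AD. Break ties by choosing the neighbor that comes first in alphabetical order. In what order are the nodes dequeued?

AD, LM, WO, WX, YI, CJ, CN, CY, MU, RB, DW, OS, MM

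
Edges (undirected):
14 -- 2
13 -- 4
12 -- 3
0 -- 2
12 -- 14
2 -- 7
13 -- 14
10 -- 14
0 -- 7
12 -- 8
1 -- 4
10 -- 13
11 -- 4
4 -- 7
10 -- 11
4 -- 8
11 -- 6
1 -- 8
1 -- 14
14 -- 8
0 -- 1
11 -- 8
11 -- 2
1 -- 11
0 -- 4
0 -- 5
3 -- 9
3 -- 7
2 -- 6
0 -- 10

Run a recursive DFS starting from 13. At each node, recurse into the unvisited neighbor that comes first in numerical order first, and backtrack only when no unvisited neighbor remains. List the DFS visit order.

Visit 13
13 → 4
4 → 0
0 → 1
1 → 8
8 → 11
11 → 2
2 → 6
2 → 7
7 → 3
3 → 9
3 → 12
12 → 14
14 → 10
0 → 5

13, 4, 0, 1, 8, 11, 2, 6, 7, 3, 9, 12, 14, 10, 5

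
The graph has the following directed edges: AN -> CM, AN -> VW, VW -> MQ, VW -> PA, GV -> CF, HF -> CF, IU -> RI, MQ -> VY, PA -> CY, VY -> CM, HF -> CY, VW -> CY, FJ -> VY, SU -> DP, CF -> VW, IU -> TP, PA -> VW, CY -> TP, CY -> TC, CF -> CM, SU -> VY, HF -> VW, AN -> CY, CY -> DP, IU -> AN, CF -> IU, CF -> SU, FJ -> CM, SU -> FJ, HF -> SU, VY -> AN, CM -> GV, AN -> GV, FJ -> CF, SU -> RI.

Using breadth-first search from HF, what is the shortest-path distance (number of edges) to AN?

3

Level 0: HF
Level 1: CF, CY, SU, VW
Level 2: CM, DP, FJ, IU, MQ, PA, RI, TC, TP, VY
Level 3: AN, GV
AN first appears at level 3.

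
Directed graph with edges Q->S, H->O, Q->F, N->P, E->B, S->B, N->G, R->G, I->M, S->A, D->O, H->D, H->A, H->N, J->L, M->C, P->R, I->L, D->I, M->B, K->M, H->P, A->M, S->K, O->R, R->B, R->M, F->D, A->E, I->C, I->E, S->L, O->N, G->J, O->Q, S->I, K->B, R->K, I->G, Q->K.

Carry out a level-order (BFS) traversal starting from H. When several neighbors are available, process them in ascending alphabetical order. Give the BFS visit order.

H A D N O P E M I G Q R B C L J F K S

Visit H; enqueue A, D, N, O, P → queue [A, D, N, O, P]
Visit A; enqueue E, M → queue [D, N, O, P, E, M]
Visit D; enqueue I → queue [N, O, P, E, M, I]
Visit N; enqueue G → queue [O, P, E, M, I, G]
Visit O; enqueue Q, R → queue [P, E, M, I, G, Q, R]
Visit P → queue [E, M, I, G, Q, R]
Visit E; enqueue B → queue [M, I, G, Q, R, B]
Visit M; enqueue C → queue [I, G, Q, R, B, C]
Visit I; enqueue L → queue [G, Q, R, B, C, L]
Visit G; enqueue J → queue [Q, R, B, C, L, J]
Visit Q; enqueue F, K, S → queue [R, B, C, L, J, F, K, S]
Visit R → queue [B, C, L, J, F, K, S]
Visit B → queue [C, L, J, F, K, S]
Visit C → queue [L, J, F, K, S]
Visit L → queue [J, F, K, S]
Visit J → queue [F, K, S]
Visit F → queue [K, S]
Visit K → queue [S]
Visit S → queue []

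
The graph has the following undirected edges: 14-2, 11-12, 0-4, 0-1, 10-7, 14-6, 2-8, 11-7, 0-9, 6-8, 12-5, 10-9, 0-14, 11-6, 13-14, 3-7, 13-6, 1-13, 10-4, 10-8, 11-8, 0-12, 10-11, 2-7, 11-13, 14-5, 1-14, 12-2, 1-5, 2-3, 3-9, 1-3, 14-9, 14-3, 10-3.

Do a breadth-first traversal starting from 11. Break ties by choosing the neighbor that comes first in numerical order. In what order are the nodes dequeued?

11, 6, 7, 8, 10, 12, 13, 14, 2, 3, 4, 9, 0, 5, 1

Visit 11; enqueue 6, 7, 8, 10, 12, 13 → queue [6, 7, 8, 10, 12, 13]
Visit 6; enqueue 14 → queue [7, 8, 10, 12, 13, 14]
Visit 7; enqueue 2, 3 → queue [8, 10, 12, 13, 14, 2, 3]
Visit 8 → queue [10, 12, 13, 14, 2, 3]
Visit 10; enqueue 4, 9 → queue [12, 13, 14, 2, 3, 4, 9]
Visit 12; enqueue 0, 5 → queue [13, 14, 2, 3, 4, 9, 0, 5]
Visit 13; enqueue 1 → queue [14, 2, 3, 4, 9, 0, 5, 1]
Visit 14 → queue [2, 3, 4, 9, 0, 5, 1]
Visit 2 → queue [3, 4, 9, 0, 5, 1]
Visit 3 → queue [4, 9, 0, 5, 1]
Visit 4 → queue [9, 0, 5, 1]
Visit 9 → queue [0, 5, 1]
Visit 0 → queue [5, 1]
Visit 5 → queue [1]
Visit 1 → queue []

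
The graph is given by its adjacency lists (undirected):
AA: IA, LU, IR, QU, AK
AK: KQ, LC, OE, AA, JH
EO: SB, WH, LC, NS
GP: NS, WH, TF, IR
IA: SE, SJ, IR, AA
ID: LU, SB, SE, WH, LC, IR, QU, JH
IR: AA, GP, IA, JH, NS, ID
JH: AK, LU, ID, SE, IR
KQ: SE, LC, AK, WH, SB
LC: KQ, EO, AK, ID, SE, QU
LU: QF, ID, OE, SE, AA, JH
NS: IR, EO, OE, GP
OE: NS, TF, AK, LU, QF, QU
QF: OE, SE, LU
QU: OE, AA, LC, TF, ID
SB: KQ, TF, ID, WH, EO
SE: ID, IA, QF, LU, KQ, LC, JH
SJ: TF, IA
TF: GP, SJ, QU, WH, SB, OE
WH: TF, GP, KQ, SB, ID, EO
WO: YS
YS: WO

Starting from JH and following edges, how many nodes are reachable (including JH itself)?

BFS from JH visits: JH, AK, ID, IR, LU, SE, AA, KQ, LC, OE, QU, SB, WH, GP, IA, NS, QF, EO, TF, SJ
Reachable nodes: 20 of 22 total.

20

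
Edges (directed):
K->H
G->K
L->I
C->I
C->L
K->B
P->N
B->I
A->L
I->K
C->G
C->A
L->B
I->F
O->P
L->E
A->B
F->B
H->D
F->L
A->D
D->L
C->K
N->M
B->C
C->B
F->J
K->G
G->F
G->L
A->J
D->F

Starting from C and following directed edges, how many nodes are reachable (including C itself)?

BFS from C visits: C, L, K, I, G, B, A, E, H, F, J, D
Reachable nodes: 12 of 16 total.

12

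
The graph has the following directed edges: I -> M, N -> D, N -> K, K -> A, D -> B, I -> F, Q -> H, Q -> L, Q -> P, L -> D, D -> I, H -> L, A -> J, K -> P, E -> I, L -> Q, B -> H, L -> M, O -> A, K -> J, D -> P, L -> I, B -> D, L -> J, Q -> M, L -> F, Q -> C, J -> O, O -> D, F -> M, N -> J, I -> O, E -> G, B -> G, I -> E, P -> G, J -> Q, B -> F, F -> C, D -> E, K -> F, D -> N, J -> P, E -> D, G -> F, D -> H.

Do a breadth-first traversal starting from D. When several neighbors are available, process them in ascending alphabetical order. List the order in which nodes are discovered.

D -> B -> E -> H -> I -> N -> P -> F -> G -> L -> M -> O -> J -> K -> C -> Q -> A

Visit D; enqueue B, E, H, I, N, P → queue [B, E, H, I, N, P]
Visit B; enqueue F, G → queue [E, H, I, N, P, F, G]
Visit E → queue [H, I, N, P, F, G]
Visit H; enqueue L → queue [I, N, P, F, G, L]
Visit I; enqueue M, O → queue [N, P, F, G, L, M, O]
Visit N; enqueue J, K → queue [P, F, G, L, M, O, J, K]
Visit P → queue [F, G, L, M, O, J, K]
Visit F; enqueue C → queue [G, L, M, O, J, K, C]
Visit G → queue [L, M, O, J, K, C]
Visit L; enqueue Q → queue [M, O, J, K, C, Q]
Visit M → queue [O, J, K, C, Q]
Visit O; enqueue A → queue [J, K, C, Q, A]
Visit J → queue [K, C, Q, A]
Visit K → queue [C, Q, A]
Visit C → queue [Q, A]
Visit Q → queue [A]
Visit A → queue []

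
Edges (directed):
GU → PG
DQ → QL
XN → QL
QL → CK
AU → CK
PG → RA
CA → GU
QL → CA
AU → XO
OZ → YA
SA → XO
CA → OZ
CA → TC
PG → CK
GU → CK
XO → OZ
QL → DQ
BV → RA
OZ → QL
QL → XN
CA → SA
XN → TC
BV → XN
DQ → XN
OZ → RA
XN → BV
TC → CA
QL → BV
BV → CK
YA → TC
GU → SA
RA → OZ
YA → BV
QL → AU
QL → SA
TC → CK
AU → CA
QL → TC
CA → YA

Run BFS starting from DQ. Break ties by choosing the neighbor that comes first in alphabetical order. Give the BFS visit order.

DQ, QL, XN, AU, BV, CA, CK, SA, TC, XO, RA, GU, OZ, YA, PG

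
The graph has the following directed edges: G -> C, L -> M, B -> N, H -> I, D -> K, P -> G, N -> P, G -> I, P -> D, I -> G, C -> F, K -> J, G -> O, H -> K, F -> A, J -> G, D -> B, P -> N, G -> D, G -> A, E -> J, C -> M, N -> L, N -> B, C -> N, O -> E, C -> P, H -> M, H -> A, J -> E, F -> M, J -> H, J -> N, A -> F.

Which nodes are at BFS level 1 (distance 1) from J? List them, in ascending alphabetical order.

E, G, H, N

Level 0: J
Level 1: E, G, H, N
Level 2: A, B, C, D, I, K, L, M, O, P
Level 3: F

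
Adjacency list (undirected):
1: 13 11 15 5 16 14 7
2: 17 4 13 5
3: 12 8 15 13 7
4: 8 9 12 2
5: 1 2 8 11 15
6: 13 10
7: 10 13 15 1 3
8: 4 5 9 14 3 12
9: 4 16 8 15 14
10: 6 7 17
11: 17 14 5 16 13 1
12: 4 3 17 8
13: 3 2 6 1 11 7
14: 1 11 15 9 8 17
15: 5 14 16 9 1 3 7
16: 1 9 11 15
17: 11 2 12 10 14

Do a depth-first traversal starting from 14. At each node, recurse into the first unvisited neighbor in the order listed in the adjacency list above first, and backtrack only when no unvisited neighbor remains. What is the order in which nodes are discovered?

14 → 1 → 13 → 3 → 12 → 4 → 8 → 5 → 2 → 17 → 11 → 16 → 9 → 15 → 7 → 10 → 6

Visit 14
14 → 1
1 → 13
13 → 3
3 → 12
12 → 4
4 → 8
8 → 5
5 → 2
2 → 17
17 → 11
11 → 16
16 → 9
9 → 15
15 → 7
7 → 10
10 → 6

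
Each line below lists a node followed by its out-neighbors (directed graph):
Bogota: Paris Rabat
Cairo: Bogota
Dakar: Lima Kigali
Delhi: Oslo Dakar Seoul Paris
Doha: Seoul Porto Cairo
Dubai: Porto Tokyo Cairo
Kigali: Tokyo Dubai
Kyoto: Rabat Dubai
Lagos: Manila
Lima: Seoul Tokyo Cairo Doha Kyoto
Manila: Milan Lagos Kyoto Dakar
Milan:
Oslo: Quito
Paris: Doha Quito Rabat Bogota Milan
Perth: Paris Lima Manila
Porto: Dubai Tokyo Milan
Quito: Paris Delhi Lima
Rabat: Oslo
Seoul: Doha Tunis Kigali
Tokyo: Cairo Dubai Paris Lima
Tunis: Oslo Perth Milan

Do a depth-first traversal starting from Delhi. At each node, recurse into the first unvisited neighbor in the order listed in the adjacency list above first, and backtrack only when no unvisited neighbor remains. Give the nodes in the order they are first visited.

Delhi, Oslo, Quito, Paris, Doha, Seoul, Tunis, Perth, Lima, Tokyo, Cairo, Bogota, Rabat, Dubai, Porto, Milan, Kyoto, Manila, Lagos, Dakar, Kigali

Visit Delhi
Delhi → Oslo
Oslo → Quito
Quito → Paris
Paris → Doha
Doha → Seoul
Seoul → Tunis
Tunis → Perth
Perth → Lima
Lima → Tokyo
Tokyo → Cairo
Cairo → Bogota
Bogota → Rabat
Tokyo → Dubai
Dubai → Porto
Porto → Milan
Lima → Kyoto
Perth → Manila
Manila → Lagos
Manila → Dakar
Dakar → Kigali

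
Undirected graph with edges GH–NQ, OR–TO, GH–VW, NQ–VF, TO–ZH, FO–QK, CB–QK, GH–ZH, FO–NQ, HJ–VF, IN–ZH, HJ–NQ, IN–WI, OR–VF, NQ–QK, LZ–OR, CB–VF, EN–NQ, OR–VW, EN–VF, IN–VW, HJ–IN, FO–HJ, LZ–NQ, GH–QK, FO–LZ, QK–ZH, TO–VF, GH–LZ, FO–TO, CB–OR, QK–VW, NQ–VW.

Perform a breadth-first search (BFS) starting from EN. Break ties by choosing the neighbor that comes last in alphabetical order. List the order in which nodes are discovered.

Visit EN; enqueue VF, NQ → queue [VF, NQ]
Visit VF; enqueue TO, OR, HJ, CB → queue [NQ, TO, OR, HJ, CB]
Visit NQ; enqueue VW, QK, LZ, GH, FO → queue [TO, OR, HJ, CB, VW, QK, LZ, GH, FO]
Visit TO; enqueue ZH → queue [OR, HJ, CB, VW, QK, LZ, GH, FO, ZH]
Visit OR → queue [HJ, CB, VW, QK, LZ, GH, FO, ZH]
Visit HJ; enqueue IN → queue [CB, VW, QK, LZ, GH, FO, ZH, IN]
Visit CB → queue [VW, QK, LZ, GH, FO, ZH, IN]
Visit VW → queue [QK, LZ, GH, FO, ZH, IN]
Visit QK → queue [LZ, GH, FO, ZH, IN]
Visit LZ → queue [GH, FO, ZH, IN]
Visit GH → queue [FO, ZH, IN]
Visit FO → queue [ZH, IN]
Visit ZH → queue [IN]
Visit IN; enqueue WI → queue [WI]
Visit WI → queue []

EN VF NQ TO OR HJ CB VW QK LZ GH FO ZH IN WI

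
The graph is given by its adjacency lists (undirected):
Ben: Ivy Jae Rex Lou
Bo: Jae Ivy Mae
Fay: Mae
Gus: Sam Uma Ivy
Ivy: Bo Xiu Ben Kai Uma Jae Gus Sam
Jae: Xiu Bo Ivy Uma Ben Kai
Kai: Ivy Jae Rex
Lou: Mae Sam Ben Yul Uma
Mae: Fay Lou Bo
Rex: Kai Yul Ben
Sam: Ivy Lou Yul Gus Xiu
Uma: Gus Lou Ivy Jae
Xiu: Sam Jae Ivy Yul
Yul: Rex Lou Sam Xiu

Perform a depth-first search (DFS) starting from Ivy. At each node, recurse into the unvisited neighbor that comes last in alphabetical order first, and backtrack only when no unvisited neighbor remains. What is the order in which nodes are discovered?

Visit Ivy
Ivy → Xiu
Xiu → Yul
Yul → Sam
Sam → Lou
Lou → Uma
Uma → Jae
Jae → Kai
Kai → Rex
Rex → Ben
Jae → Bo
Bo → Mae
Mae → Fay
Uma → Gus

Ivy, Xiu, Yul, Sam, Lou, Uma, Jae, Kai, Rex, Ben, Bo, Mae, Fay, Gus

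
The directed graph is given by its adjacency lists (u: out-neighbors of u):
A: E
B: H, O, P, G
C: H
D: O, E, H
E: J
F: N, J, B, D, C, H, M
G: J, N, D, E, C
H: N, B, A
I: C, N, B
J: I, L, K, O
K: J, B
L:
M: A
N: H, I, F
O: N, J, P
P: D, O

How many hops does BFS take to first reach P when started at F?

Level 0: F
Level 1: B, C, D, H, J, M, N
Level 2: A, E, G, I, K, L, O, P
P first appears at level 2.

2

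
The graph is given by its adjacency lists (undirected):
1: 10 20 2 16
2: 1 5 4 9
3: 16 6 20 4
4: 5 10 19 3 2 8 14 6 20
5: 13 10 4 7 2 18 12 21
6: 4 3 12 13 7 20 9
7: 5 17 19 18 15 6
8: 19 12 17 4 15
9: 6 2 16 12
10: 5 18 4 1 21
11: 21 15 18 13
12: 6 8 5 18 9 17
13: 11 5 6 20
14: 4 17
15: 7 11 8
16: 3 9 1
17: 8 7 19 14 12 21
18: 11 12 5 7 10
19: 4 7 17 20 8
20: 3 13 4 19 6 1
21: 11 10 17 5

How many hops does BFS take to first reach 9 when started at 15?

Level 0: 15
Level 1: 7, 8, 11
Level 2: 4, 5, 6, 12, 13, 17, 18, 19, 21
Level 3: 2, 3, 9, 10, 14, 20
Level 4: 1, 16
9 first appears at level 3.

3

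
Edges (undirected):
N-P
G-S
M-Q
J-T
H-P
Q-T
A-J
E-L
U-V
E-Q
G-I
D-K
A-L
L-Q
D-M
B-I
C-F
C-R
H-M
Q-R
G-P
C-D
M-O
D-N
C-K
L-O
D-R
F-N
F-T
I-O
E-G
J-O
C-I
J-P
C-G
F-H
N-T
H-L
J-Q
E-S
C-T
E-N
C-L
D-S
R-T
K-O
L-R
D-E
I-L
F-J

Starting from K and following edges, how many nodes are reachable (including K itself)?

BFS from K visits: K, C, D, O, F, G, I, L, R, T, E, M, N, S, J, H, P, B, A, Q
Reachable nodes: 20 of 22 total.

20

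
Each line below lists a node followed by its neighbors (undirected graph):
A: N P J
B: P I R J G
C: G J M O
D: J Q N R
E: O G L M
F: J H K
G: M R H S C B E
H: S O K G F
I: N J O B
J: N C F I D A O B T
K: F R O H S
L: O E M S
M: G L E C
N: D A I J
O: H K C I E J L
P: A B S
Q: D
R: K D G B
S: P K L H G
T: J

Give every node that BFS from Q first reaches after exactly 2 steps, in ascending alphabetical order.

J, N, R

Level 0: Q
Level 1: D
Level 2: J, N, R
Level 3: A, B, C, F, G, I, K, O, T
Level 4: E, H, L, M, P, S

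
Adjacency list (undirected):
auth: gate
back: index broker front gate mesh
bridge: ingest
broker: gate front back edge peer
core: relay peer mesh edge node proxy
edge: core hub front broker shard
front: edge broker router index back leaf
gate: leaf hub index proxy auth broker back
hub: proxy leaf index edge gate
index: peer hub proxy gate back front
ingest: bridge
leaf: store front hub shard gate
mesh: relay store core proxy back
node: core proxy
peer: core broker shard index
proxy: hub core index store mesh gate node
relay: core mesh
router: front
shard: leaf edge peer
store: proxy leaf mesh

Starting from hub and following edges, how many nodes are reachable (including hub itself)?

18

BFS from hub visits: hub, proxy, leaf, index, gate, edge, store, node, mesh, core, shard, front, peer, back, broker, auth, relay, router
Reachable nodes: 18 of 20 total.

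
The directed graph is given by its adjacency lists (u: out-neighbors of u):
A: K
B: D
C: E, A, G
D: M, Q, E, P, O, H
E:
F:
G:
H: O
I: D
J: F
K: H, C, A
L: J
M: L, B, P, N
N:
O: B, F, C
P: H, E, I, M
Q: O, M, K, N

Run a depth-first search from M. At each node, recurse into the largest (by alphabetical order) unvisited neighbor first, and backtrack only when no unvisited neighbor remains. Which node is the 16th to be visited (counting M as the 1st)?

Visit M
M → P
P → I
I → D
D → Q
Q → O
O → F
O → C
C → G
C → E
C → A
A → K
K → H
O → B
Q → N
M → L
L → J

Visit order: M, P, I, D, Q, O, F, C, G, E, A, K, H, B, N, L, J

L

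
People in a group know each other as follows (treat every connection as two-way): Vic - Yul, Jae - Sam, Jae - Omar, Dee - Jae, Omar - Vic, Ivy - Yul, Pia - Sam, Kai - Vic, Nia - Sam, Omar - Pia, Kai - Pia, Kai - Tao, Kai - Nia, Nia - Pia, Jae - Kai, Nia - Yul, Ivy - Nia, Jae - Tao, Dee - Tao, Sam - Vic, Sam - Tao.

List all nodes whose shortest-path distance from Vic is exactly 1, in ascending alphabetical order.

Kai, Omar, Sam, Yul

Level 0: Vic
Level 1: Kai, Omar, Sam, Yul
Level 2: Ivy, Jae, Nia, Pia, Tao
Level 3: Dee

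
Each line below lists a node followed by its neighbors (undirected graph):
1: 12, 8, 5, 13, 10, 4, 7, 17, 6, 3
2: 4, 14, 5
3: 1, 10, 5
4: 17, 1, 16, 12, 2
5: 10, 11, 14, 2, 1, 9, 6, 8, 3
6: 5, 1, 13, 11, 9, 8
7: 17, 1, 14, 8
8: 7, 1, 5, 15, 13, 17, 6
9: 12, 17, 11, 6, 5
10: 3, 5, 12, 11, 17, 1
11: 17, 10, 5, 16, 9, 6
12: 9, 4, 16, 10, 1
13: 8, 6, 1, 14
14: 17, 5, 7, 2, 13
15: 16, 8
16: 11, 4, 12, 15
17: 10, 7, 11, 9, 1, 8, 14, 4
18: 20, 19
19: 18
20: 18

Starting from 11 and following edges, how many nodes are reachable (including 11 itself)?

BFS from 11 visits: 11, 17, 10, 5, 16, 9, 6, 7, 1, 8, 14, 4, 3, 12, 2, 15, 13
Reachable nodes: 17 of 20 total.

17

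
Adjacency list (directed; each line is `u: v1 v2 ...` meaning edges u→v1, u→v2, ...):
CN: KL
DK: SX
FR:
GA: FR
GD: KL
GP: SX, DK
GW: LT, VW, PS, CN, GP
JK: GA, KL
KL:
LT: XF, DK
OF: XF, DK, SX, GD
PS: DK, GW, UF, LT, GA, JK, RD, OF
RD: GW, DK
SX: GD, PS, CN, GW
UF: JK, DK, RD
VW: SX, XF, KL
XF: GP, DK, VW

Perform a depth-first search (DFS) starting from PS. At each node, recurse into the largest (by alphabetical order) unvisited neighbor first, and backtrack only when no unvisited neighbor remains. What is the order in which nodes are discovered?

PS -> UF -> RD -> GW -> VW -> XF -> GP -> SX -> GD -> KL -> CN -> DK -> LT -> JK -> GA -> FR -> OF

Visit PS
PS → UF
UF → RD
RD → GW
GW → VW
VW → XF
XF → GP
GP → SX
SX → GD
GD → KL
SX → CN
GP → DK
GW → LT
UF → JK
JK → GA
GA → FR
PS → OF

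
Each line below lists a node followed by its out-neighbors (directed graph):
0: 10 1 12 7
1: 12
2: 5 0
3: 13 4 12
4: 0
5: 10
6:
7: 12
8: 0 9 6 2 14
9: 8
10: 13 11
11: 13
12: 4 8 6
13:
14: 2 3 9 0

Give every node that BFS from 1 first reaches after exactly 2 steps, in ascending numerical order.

Level 0: 1
Level 1: 12
Level 2: 4, 6, 8
Level 3: 0, 2, 9, 14
Level 4: 3, 5, 7, 10
Level 5: 11, 13

4, 6, 8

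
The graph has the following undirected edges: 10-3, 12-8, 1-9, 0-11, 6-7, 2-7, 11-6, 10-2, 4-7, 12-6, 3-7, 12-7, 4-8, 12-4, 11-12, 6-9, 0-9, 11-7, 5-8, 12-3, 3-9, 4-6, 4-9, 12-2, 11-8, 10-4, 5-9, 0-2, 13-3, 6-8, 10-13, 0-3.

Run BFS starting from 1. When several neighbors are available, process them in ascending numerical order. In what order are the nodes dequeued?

1 -> 9 -> 0 -> 3 -> 4 -> 5 -> 6 -> 2 -> 11 -> 7 -> 10 -> 12 -> 13 -> 8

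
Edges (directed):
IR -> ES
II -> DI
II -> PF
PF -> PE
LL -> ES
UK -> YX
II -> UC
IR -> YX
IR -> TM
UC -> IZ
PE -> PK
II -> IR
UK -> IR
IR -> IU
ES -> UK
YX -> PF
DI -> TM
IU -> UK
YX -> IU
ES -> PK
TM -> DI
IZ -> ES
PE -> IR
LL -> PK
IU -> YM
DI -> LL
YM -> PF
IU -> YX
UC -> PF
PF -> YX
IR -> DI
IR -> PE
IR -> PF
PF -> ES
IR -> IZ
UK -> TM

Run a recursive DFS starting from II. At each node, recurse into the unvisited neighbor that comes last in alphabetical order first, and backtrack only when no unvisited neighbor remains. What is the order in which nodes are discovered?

II, UC, PF, YX, IU, YM, UK, TM, DI, LL, PK, ES, IR, PE, IZ

Visit II
II → UC
UC → PF
PF → YX
YX → IU
IU → YM
IU → UK
UK → TM
TM → DI
DI → LL
LL → PK
LL → ES
UK → IR
IR → PE
IR → IZ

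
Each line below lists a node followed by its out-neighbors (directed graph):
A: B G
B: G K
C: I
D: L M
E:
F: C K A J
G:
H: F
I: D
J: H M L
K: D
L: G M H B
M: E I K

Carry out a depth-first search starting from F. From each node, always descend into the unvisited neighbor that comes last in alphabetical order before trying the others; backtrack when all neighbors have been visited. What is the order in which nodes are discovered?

Visit F
F → K
K → D
D → M
M → I
M → E
D → L
L → H
L → G
L → B
F → J
F → C
F → A

F -> K -> D -> M -> I -> E -> L -> H -> G -> B -> J -> C -> A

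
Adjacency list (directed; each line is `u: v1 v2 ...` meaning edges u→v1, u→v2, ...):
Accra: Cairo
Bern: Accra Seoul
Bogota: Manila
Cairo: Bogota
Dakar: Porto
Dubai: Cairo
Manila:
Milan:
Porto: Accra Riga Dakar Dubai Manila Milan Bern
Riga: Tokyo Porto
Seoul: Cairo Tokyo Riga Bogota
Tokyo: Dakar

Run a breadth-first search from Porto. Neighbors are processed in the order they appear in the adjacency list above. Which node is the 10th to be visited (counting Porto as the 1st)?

Tokyo

Visit Porto; enqueue Accra, Riga, Dakar, Dubai, Manila, Milan, Bern → queue [Accra, Riga, Dakar, Dubai, Manila, Milan, Bern]
Visit Accra; enqueue Cairo → queue [Riga, Dakar, Dubai, Manila, Milan, Bern, Cairo]
Visit Riga; enqueue Tokyo → queue [Dakar, Dubai, Manila, Milan, Bern, Cairo, Tokyo]
Visit Dakar → queue [Dubai, Manila, Milan, Bern, Cairo, Tokyo]
Visit Dubai → queue [Manila, Milan, Bern, Cairo, Tokyo]
Visit Manila → queue [Milan, Bern, Cairo, Tokyo]
Visit Milan → queue [Bern, Cairo, Tokyo]
Visit Bern; enqueue Seoul → queue [Cairo, Tokyo, Seoul]
Visit Cairo; enqueue Bogota → queue [Tokyo, Seoul, Bogota]
Visit Tokyo → queue [Seoul, Bogota]
Visit Seoul → queue [Bogota]
Visit Bogota → queue []

Visit order: Porto, Accra, Riga, Dakar, Dubai, Manila, Milan, Bern, Cairo, Tokyo, Seoul, Bogota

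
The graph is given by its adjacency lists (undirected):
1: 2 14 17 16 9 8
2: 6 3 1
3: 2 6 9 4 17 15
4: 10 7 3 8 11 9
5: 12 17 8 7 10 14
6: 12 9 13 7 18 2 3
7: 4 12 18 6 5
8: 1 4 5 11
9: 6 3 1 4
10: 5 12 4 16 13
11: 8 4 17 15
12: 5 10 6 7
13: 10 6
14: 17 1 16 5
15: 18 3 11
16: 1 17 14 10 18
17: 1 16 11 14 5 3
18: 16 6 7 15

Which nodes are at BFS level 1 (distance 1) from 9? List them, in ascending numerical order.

1, 3, 4, 6

Level 0: 9
Level 1: 1, 3, 4, 6
Level 2: 2, 7, 8, 10, 11, 12, 13, 14, 15, 16, 17, 18
Level 3: 5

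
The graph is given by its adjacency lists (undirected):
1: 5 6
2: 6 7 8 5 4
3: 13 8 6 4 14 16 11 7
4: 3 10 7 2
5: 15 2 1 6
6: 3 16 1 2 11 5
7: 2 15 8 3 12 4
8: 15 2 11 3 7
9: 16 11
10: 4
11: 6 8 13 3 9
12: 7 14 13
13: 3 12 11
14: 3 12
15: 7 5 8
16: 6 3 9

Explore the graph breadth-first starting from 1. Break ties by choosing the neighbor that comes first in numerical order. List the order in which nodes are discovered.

Visit 1; enqueue 5, 6 → queue [5, 6]
Visit 5; enqueue 2, 15 → queue [6, 2, 15]
Visit 6; enqueue 3, 11, 16 → queue [2, 15, 3, 11, 16]
Visit 2; enqueue 4, 7, 8 → queue [15, 3, 11, 16, 4, 7, 8]
Visit 15 → queue [3, 11, 16, 4, 7, 8]
Visit 3; enqueue 13, 14 → queue [11, 16, 4, 7, 8, 13, 14]
Visit 11; enqueue 9 → queue [16, 4, 7, 8, 13, 14, 9]
Visit 16 → queue [4, 7, 8, 13, 14, 9]
Visit 4; enqueue 10 → queue [7, 8, 13, 14, 9, 10]
Visit 7; enqueue 12 → queue [8, 13, 14, 9, 10, 12]
Visit 8 → queue [13, 14, 9, 10, 12]
Visit 13 → queue [14, 9, 10, 12]
Visit 14 → queue [9, 10, 12]
Visit 9 → queue [10, 12]
Visit 10 → queue [12]
Visit 12 → queue []

1 → 5 → 6 → 2 → 15 → 3 → 11 → 16 → 4 → 7 → 8 → 13 → 14 → 9 → 10 → 12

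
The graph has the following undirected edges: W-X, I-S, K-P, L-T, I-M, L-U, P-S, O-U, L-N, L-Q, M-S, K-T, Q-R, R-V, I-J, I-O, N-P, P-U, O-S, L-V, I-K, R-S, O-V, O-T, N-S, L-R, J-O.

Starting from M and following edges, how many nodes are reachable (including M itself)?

14

BFS from M visits: M, S, I, R, P, O, N, K, J, V, Q, L, U, T
Reachable nodes: 14 of 16 total.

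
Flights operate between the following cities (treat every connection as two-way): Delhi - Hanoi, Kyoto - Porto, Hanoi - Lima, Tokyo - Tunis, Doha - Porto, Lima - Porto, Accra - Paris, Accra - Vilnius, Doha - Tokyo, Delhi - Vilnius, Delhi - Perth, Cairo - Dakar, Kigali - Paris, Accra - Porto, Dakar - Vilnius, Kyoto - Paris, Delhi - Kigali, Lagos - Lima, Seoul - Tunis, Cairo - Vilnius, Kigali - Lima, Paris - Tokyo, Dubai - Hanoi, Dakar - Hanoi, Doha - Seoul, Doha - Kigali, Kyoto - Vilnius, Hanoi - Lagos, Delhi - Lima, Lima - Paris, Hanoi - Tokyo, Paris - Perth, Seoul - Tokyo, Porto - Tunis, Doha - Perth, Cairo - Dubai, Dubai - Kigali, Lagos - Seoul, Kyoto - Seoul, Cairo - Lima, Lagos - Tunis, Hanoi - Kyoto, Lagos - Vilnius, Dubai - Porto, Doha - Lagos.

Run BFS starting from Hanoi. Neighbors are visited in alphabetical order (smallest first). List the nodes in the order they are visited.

Hanoi Dakar Delhi Dubai Kyoto Lagos Lima Tokyo Cairo Vilnius Kigali Perth Porto Paris Seoul Doha Tunis Accra

Visit Hanoi; enqueue Dakar, Delhi, Dubai, Kyoto, Lagos, Lima, Tokyo → queue [Dakar, Delhi, Dubai, Kyoto, Lagos, Lima, Tokyo]
Visit Dakar; enqueue Cairo, Vilnius → queue [Delhi, Dubai, Kyoto, Lagos, Lima, Tokyo, Cairo, Vilnius]
Visit Delhi; enqueue Kigali, Perth → queue [Dubai, Kyoto, Lagos, Lima, Tokyo, Cairo, Vilnius, Kigali, Perth]
Visit Dubai; enqueue Porto → queue [Kyoto, Lagos, Lima, Tokyo, Cairo, Vilnius, Kigali, Perth, Porto]
Visit Kyoto; enqueue Paris, Seoul → queue [Lagos, Lima, Tokyo, Cairo, Vilnius, Kigali, Perth, Porto, Paris, Seoul]
Visit Lagos; enqueue Doha, Tunis → queue [Lima, Tokyo, Cairo, Vilnius, Kigali, Perth, Porto, Paris, Seoul, Doha, Tunis]
Visit Lima → queue [Tokyo, Cairo, Vilnius, Kigali, Perth, Porto, Paris, Seoul, Doha, Tunis]
Visit Tokyo → queue [Cairo, Vilnius, Kigali, Perth, Porto, Paris, Seoul, Doha, Tunis]
Visit Cairo → queue [Vilnius, Kigali, Perth, Porto, Paris, Seoul, Doha, Tunis]
Visit Vilnius; enqueue Accra → queue [Kigali, Perth, Porto, Paris, Seoul, Doha, Tunis, Accra]
Visit Kigali → queue [Perth, Porto, Paris, Seoul, Doha, Tunis, Accra]
Visit Perth → queue [Porto, Paris, Seoul, Doha, Tunis, Accra]
Visit Porto → queue [Paris, Seoul, Doha, Tunis, Accra]
Visit Paris → queue [Seoul, Doha, Tunis, Accra]
Visit Seoul → queue [Doha, Tunis, Accra]
Visit Doha → queue [Tunis, Accra]
Visit Tunis → queue [Accra]
Visit Accra → queue []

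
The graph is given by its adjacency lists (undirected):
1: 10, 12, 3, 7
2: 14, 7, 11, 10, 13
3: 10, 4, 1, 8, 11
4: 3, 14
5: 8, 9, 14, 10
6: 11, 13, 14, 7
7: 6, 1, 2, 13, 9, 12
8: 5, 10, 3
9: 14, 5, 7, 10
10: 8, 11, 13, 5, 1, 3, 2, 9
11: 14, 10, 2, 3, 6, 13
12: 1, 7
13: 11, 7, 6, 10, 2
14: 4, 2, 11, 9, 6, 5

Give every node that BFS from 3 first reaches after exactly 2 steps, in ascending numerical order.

2, 5, 6, 7, 9, 12, 13, 14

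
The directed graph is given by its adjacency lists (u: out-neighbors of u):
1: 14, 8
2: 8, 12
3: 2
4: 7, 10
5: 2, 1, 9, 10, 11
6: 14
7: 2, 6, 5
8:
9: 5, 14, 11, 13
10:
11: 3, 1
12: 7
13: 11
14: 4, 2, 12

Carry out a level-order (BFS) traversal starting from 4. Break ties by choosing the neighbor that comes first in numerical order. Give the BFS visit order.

Visit 4; enqueue 7, 10 → queue [7, 10]
Visit 7; enqueue 2, 5, 6 → queue [10, 2, 5, 6]
Visit 10 → queue [2, 5, 6]
Visit 2; enqueue 8, 12 → queue [5, 6, 8, 12]
Visit 5; enqueue 1, 9, 11 → queue [6, 8, 12, 1, 9, 11]
Visit 6; enqueue 14 → queue [8, 12, 1, 9, 11, 14]
Visit 8 → queue [12, 1, 9, 11, 14]
Visit 12 → queue [1, 9, 11, 14]
Visit 1 → queue [9, 11, 14]
Visit 9; enqueue 13 → queue [11, 14, 13]
Visit 11; enqueue 3 → queue [14, 13, 3]
Visit 14 → queue [13, 3]
Visit 13 → queue [3]
Visit 3 → queue []

4 7 10 2 5 6 8 12 1 9 11 14 13 3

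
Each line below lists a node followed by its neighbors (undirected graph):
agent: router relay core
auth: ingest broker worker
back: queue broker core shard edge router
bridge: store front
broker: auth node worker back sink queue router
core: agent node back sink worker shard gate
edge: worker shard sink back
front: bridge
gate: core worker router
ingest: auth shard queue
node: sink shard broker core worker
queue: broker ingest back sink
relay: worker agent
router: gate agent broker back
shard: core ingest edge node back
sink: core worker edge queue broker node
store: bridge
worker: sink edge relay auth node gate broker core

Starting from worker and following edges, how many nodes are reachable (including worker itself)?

15

BFS from worker visits: worker, sink, edge, relay, auth, node, gate, broker, core, queue, shard, back, agent, ingest, router
Reachable nodes: 15 of 18 total.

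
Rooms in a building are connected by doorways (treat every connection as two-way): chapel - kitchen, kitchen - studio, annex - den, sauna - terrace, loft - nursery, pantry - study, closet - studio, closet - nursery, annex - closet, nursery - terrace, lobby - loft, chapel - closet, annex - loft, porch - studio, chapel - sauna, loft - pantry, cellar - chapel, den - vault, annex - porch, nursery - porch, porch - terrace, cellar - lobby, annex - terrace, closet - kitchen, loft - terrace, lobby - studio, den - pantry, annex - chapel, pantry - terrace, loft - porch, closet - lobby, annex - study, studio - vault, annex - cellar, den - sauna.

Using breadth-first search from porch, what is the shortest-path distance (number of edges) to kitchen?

2

Level 0: porch
Level 1: annex, loft, nursery, studio, terrace
Level 2: cellar, chapel, closet, den, kitchen, lobby, pantry, sauna, study, vault
kitchen first appears at level 2.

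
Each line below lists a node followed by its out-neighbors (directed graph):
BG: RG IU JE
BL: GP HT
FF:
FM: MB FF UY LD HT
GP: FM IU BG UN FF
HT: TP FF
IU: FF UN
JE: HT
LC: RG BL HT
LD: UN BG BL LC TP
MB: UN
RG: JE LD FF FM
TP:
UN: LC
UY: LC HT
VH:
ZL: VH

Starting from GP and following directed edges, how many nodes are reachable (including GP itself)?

BFS from GP visits: GP, UN, IU, FM, FF, BG, LC, UY, MB, LD, HT, RG, JE, BL, TP
Reachable nodes: 15 of 17 total.

15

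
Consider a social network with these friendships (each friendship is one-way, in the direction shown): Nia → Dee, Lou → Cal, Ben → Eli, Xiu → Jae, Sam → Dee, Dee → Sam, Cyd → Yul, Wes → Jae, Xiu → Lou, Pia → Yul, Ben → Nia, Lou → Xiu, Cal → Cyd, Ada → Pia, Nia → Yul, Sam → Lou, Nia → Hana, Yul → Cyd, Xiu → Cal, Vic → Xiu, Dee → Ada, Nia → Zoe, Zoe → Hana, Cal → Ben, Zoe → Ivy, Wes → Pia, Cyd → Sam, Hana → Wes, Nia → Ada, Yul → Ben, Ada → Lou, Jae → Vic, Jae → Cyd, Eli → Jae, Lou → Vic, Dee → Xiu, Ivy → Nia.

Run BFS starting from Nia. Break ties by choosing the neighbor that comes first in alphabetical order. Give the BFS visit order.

Nia Ada Dee Hana Yul Zoe Lou Pia Sam Xiu Wes Ben Cyd Ivy Cal Vic Jae Eli

Visit Nia; enqueue Ada, Dee, Hana, Yul, Zoe → queue [Ada, Dee, Hana, Yul, Zoe]
Visit Ada; enqueue Lou, Pia → queue [Dee, Hana, Yul, Zoe, Lou, Pia]
Visit Dee; enqueue Sam, Xiu → queue [Hana, Yul, Zoe, Lou, Pia, Sam, Xiu]
Visit Hana; enqueue Wes → queue [Yul, Zoe, Lou, Pia, Sam, Xiu, Wes]
Visit Yul; enqueue Ben, Cyd → queue [Zoe, Lou, Pia, Sam, Xiu, Wes, Ben, Cyd]
Visit Zoe; enqueue Ivy → queue [Lou, Pia, Sam, Xiu, Wes, Ben, Cyd, Ivy]
Visit Lou; enqueue Cal, Vic → queue [Pia, Sam, Xiu, Wes, Ben, Cyd, Ivy, Cal, Vic]
Visit Pia → queue [Sam, Xiu, Wes, Ben, Cyd, Ivy, Cal, Vic]
Visit Sam → queue [Xiu, Wes, Ben, Cyd, Ivy, Cal, Vic]
Visit Xiu; enqueue Jae → queue [Wes, Ben, Cyd, Ivy, Cal, Vic, Jae]
Visit Wes → queue [Ben, Cyd, Ivy, Cal, Vic, Jae]
Visit Ben; enqueue Eli → queue [Cyd, Ivy, Cal, Vic, Jae, Eli]
Visit Cyd → queue [Ivy, Cal, Vic, Jae, Eli]
Visit Ivy → queue [Cal, Vic, Jae, Eli]
Visit Cal → queue [Vic, Jae, Eli]
Visit Vic → queue [Jae, Eli]
Visit Jae → queue [Eli]
Visit Eli → queue []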